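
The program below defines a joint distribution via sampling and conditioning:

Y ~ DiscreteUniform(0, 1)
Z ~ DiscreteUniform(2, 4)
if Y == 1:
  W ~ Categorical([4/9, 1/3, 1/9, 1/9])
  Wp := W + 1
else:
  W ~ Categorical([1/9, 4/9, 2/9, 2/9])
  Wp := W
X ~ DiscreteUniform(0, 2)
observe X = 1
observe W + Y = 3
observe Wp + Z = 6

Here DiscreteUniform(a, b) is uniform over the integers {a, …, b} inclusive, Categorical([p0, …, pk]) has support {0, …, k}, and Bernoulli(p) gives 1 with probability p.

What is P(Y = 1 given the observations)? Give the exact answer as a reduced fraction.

P(Y = 1 | obs) = 1/3

Enumerate traces; 2 have nonzero weight after conditioning:
  (Y=0, Z=3, W=3, X=1) weight 1/81
  (Y=1, Z=3, W=2, X=1) weight 1/162
Group by Y:
  weight(Y=0) = 1/81
  weight(Y=1) = 1/162
Total weight = 1/81 + 1/162 = 1/54
P(Y=0 | obs) = 1/81 / 1/54 = 2/3
P(Y=1 | obs) = 1/162 / 1/54 = 1/3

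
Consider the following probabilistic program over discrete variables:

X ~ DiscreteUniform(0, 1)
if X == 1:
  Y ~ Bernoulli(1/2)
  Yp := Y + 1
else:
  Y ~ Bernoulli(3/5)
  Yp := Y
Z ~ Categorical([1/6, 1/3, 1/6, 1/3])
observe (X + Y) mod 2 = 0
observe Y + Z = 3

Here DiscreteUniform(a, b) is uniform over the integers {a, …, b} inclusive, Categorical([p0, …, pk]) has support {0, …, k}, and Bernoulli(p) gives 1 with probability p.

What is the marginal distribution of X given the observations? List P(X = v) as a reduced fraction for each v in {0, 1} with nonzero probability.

P(X=0) = 8/13, P(X=1) = 5/13

Enumerate traces; 2 have nonzero weight after conditioning:
  (X=0, Y=0, Z=3) weight 1/15
  (X=1, Y=1, Z=2) weight 1/24
Group by X:
  weight(X=0) = 1/15
  weight(X=1) = 1/24
Total weight = 1/15 + 1/24 = 13/120
P(X=0 | obs) = 1/15 / 13/120 = 8/13
P(X=1 | obs) = 1/24 / 13/120 = 5/13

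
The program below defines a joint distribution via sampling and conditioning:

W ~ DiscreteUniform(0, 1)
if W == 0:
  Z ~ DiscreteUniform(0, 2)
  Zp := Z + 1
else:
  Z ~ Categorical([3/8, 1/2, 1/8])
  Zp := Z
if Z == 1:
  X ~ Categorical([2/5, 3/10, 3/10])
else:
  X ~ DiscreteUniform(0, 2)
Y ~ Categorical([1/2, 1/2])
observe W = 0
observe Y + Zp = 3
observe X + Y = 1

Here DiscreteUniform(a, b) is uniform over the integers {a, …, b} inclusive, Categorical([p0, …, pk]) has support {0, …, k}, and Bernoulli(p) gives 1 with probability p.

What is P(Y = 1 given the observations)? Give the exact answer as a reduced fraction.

P(Y = 1 | obs) = 6/11

Enumerate traces; 2 have nonzero weight after conditioning:
  (W=0, Z=1, X=0, Y=1) weight 1/30
  (W=0, Z=2, X=1, Y=0) weight 1/36
Group by Y:
  weight(Y=0) = 1/36
  weight(Y=1) = 1/30
Total weight = 1/36 + 1/30 = 11/180
P(Y=0 | obs) = 1/36 / 11/180 = 5/11
P(Y=1 | obs) = 1/30 / 11/180 = 6/11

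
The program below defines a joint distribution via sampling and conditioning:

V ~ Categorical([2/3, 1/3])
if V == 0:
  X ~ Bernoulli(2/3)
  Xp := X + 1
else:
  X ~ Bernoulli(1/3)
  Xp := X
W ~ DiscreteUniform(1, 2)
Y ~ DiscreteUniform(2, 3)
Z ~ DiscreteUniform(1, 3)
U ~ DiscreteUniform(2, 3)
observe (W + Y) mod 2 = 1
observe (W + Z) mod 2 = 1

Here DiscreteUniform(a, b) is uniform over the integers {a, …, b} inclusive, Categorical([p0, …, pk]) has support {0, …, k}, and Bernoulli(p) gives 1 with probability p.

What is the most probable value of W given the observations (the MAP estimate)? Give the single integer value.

Enumerate traces; 24 have nonzero weight after conditioning:
  (V=0, X=0, W=1, Y=2, Z=2, U=2) weight 1/108
  (V=0, X=0, W=1, Y=2, Z=2, U=3) weight 1/108
  (V=0, X=0, W=2, Y=3, Z=1, U=2) weight 1/108
  (V=0, X=0, W=2, Y=3, Z=1, U=3) weight 1/108
  (V=0, X=0, W=2, Y=3, Z=3, U=2) weight 1/108
  (V=0, X=0, W=2, Y=3, Z=3, U=3) weight 1/108
  (V=0, X=1, W=1, Y=2, Z=2, U=2) weight 1/54
  (V=0, X=1, W=1, Y=2, Z=2, U=3) weight 1/54
  … 16 more
Group by W:
  weight(W=1) = 1/12
  weight(W=2) = 1/6
Total weight = 1/12 + 1/6 = 1/4
P(W=1 | obs) = 1/12 / 1/4 = 1/3
P(W=2 | obs) = 1/6 / 1/4 = 2/3
argmax = 2

argmax_v P(W = v | obs) = 2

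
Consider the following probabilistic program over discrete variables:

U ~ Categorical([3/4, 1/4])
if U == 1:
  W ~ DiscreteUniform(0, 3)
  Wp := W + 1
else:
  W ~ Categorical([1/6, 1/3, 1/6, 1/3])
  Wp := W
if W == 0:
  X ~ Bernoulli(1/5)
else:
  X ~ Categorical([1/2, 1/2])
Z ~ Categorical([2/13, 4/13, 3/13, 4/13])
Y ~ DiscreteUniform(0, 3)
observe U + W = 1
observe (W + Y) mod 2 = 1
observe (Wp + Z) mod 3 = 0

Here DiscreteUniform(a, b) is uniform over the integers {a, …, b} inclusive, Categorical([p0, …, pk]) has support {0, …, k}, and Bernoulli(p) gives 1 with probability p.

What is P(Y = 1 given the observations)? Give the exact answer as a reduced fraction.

P(Y = 1 | obs) = 1/10

Enumerate traces; 8 have nonzero weight after conditioning:
  (U=0, W=1, X=0, Z=2, Y=0) weight 3/416
  (U=0, W=1, X=0, Z=2, Y=2) weight 3/416
  (U=0, W=1, X=1, Z=2, Y=0) weight 3/416
  (U=0, W=1, X=1, Z=2, Y=2) weight 3/416
  (U=1, W=0, X=0, Z=2, Y=1) weight 3/1040
  (U=1, W=0, X=0, Z=2, Y=3) weight 3/1040
  (U=1, W=0, X=1, Z=2, Y=1) weight 3/4160
  (U=1, W=0, X=1, Z=2, Y=3) weight 3/4160
Group by Y:
  weight(Y=0) = 3/208
  weight(Y=1) = 3/832
  weight(Y=2) = 3/208
  weight(Y=3) = 3/832
Total weight = 3/208 + 3/832 + 3/208 + 3/832 = 15/416
P(Y=0 | obs) = 3/208 / 15/416 = 2/5
P(Y=1 | obs) = 3/832 / 15/416 = 1/10
P(Y=2 | obs) = 3/208 / 15/416 = 2/5
P(Y=3 | obs) = 3/832 / 15/416 = 1/10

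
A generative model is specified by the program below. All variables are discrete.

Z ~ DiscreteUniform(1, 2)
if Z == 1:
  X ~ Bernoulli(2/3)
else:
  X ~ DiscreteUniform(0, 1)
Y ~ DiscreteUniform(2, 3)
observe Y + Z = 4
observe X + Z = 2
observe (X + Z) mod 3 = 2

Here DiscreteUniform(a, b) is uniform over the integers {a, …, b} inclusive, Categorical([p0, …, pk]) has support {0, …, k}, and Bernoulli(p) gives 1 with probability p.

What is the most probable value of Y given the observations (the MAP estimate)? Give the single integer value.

Enumerate traces; 2 have nonzero weight after conditioning:
  (Z=1, X=1, Y=3) weight 1/6
  (Z=2, X=0, Y=2) weight 1/8
Group by Y:
  weight(Y=2) = 1/8
  weight(Y=3) = 1/6
Total weight = 1/8 + 1/6 = 7/24
P(Y=2 | obs) = 1/8 / 7/24 = 3/7
P(Y=3 | obs) = 1/6 / 7/24 = 4/7
argmax = 3

argmax_v P(Y = v | obs) = 3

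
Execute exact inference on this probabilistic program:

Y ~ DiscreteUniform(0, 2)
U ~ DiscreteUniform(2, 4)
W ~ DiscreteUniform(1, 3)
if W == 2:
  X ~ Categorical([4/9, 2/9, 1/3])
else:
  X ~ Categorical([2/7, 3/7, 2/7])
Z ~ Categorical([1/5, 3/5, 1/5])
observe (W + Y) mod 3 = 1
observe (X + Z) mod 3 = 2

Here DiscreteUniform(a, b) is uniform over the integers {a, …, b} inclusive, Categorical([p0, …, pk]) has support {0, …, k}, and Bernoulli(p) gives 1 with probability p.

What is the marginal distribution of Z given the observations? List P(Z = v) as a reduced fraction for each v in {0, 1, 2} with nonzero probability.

P(Z=0) = 57/325, P(Z=1) = 204/325, P(Z=2) = 64/325

Enumerate traces; 27 have nonzero weight after conditioning:
  (Y=0, U=2, W=1, X=0, Z=2) weight 2/945
  (Y=0, U=2, W=1, X=1, Z=1) weight 1/105
  (Y=0, U=2, W=1, X=2, Z=0) weight 2/945
  (Y=0, U=3, W=1, X=0, Z=2) weight 2/945
  (Y=0, U=3, W=1, X=1, Z=1) weight 1/105
  (Y=0, U=3, W=1, X=2, Z=0) weight 2/945
  (Y=0, U=4, W=1, X=0, Z=2) weight 2/945
  (Y=0, U=4, W=1, X=1, Z=1) weight 1/105
  … 19 more
Group by Z:
  weight(Z=0) = 19/945
  weight(Z=1) = 68/945
  weight(Z=2) = 64/2835
Total weight = 19/945 + 68/945 + 64/2835 = 65/567
P(Z=0 | obs) = 19/945 / 65/567 = 57/325
P(Z=1 | obs) = 68/945 / 65/567 = 204/325
P(Z=2 | obs) = 64/2835 / 65/567 = 64/325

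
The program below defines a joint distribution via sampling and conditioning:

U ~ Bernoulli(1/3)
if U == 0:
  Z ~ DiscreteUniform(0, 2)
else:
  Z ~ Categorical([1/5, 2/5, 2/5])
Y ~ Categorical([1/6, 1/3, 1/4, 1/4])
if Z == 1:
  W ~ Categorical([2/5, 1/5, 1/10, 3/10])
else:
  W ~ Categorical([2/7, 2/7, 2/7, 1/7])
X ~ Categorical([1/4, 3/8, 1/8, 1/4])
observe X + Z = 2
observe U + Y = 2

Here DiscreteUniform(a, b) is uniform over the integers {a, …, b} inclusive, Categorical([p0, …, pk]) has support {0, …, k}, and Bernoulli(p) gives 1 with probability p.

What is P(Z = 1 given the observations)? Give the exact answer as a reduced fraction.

P(Z = 1 | obs) = 27/52

Enumerate traces; 24 have nonzero weight after conditioning:
  (U=0, Z=0, Y=2, W=0, X=2) weight 1/504
  (U=0, Z=0, Y=2, W=1, X=2) weight 1/504
  (U=0, Z=0, Y=2, W=2, X=2) weight 1/504
  (U=0, Z=0, Y=2, W=3, X=2) weight 1/1008
  (U=0, Z=1, Y=2, W=0, X=1) weight 1/120
  (U=0, Z=1, Y=2, W=1, X=1) weight 1/240
  (U=0, Z=1, Y=2, W=2, X=1) weight 1/480
  (U=0, Z=1, Y=2, W=3, X=1) weight 1/160
  (U=0, Z=2, Y=2, W=0, X=0) weight 1/252
  … 15 more
Group by Z:
  weight(Z=0) = 7/720
  weight(Z=1) = 3/80
  weight(Z=2) = 1/40
Total weight = 7/720 + 3/80 + 1/40 = 13/180
P(Z=0 | obs) = 7/720 / 13/180 = 7/52
P(Z=1 | obs) = 3/80 / 13/180 = 27/52
P(Z=2 | obs) = 1/40 / 13/180 = 9/26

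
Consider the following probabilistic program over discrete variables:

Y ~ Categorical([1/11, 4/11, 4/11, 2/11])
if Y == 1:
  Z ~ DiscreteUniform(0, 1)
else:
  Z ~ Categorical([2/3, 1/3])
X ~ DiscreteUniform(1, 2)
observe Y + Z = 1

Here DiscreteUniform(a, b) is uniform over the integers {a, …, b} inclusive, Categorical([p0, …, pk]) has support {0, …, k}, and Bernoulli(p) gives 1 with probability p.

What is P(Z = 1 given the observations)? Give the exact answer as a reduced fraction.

Enumerate traces; 4 have nonzero weight after conditioning:
  (Y=0, Z=1, X=1) weight 1/66
  (Y=0, Z=1, X=2) weight 1/66
  (Y=1, Z=0, X=1) weight 1/11
  (Y=1, Z=0, X=2) weight 1/11
Group by Z:
  weight(Z=0) = 2/11
  weight(Z=1) = 1/33
Total weight = 2/11 + 1/33 = 7/33
P(Z=0 | obs) = 2/11 / 7/33 = 6/7
P(Z=1 | obs) = 1/33 / 7/33 = 1/7

P(Z = 1 | obs) = 1/7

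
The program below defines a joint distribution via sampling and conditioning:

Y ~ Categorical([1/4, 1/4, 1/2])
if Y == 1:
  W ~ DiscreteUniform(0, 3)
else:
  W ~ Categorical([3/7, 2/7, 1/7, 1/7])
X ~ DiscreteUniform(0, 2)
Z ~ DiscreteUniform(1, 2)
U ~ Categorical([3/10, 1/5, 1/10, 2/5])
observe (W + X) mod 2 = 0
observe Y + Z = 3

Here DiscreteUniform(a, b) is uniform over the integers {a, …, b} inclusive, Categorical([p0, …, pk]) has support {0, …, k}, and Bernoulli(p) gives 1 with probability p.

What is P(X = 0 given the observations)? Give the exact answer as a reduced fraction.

Enumerate traces; 48 have nonzero weight after conditioning:
  (Y=1, W=0, X=0, Z=2, U=0) weight 1/320
  (Y=1, W=0, X=0, Z=2, U=1) weight 1/480
  (Y=1, W=0, X=0, Z=2, U=2) weight 1/960
  (Y=1, W=0, X=0, Z=2, U=3) weight 1/240
  (Y=1, W=0, X=2, Z=2, U=0) weight 1/320
  (Y=1, W=0, X=2, Z=2, U=1) weight 1/480
  (Y=1, W=0, X=2, Z=2, U=2) weight 1/960
  (Y=1, W=0, X=2, Z=2, U=3) weight 1/240
  (Y=1, W=1, X=1, Z=2, U=0) weight 1/320
  … 39 more
Group by X:
  weight(X=0) = 23/336
  weight(X=1) = 19/336
  weight(X=2) = 23/336
Total weight = 23/336 + 19/336 + 23/336 = 65/336
P(X=0 | obs) = 23/336 / 65/336 = 23/65
P(X=1 | obs) = 19/336 / 65/336 = 19/65
P(X=2 | obs) = 23/336 / 65/336 = 23/65

P(X = 0 | obs) = 23/65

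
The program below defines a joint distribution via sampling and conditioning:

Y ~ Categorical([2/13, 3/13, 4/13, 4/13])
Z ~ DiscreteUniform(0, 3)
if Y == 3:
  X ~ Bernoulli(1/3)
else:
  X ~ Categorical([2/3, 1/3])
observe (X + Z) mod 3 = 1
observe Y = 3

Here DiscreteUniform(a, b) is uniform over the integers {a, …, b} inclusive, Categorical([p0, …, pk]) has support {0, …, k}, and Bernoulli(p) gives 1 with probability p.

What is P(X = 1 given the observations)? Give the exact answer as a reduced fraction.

Enumerate traces; 3 have nonzero weight after conditioning:
  (Y=3, Z=0, X=1) weight 1/39
  (Y=3, Z=1, X=0) weight 2/39
  (Y=3, Z=3, X=1) weight 1/39
Group by X:
  weight(X=0) = 2/39
  weight(X=1) = 2/39
Total weight = 2/39 + 2/39 = 4/39
P(X=0 | obs) = 2/39 / 4/39 = 1/2
P(X=1 | obs) = 2/39 / 4/39 = 1/2

P(X = 1 | obs) = 1/2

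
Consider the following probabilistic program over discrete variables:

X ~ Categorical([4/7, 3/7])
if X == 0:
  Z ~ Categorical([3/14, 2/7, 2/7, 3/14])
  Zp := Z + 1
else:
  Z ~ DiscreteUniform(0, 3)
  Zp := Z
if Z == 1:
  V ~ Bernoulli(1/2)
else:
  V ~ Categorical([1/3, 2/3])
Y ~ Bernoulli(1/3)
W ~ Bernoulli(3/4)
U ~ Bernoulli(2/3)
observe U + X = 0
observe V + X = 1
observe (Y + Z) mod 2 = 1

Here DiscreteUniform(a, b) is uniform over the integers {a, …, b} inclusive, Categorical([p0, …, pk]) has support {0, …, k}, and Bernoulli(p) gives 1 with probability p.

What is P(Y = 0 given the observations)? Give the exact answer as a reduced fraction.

P(Y = 0 | obs) = 12/19

Enumerate traces; 8 have nonzero weight after conditioning:
  (X=0, Z=0, V=1, Y=1, W=0, U=0) weight 1/441
  (X=0, Z=0, V=1, Y=1, W=1, U=0) weight 1/147
  (X=0, Z=1, V=1, Y=0, W=0, U=0) weight 2/441
  (X=0, Z=1, V=1, Y=0, W=1, U=0) weight 2/147
  (X=0, Z=2, V=1, Y=1, W=0, U=0) weight 4/1323
  (X=0, Z=2, V=1, Y=1, W=1, U=0) weight 4/441
  (X=0, Z=3, V=1, Y=0, W=0, U=0) weight 2/441
  (X=0, Z=3, V=1, Y=0, W=1, U=0) weight 2/147
Group by Y:
  weight(Y=0) = 16/441
  weight(Y=1) = 4/189
Total weight = 16/441 + 4/189 = 76/1323
P(Y=0 | obs) = 16/441 / 76/1323 = 12/19
P(Y=1 | obs) = 4/189 / 76/1323 = 7/19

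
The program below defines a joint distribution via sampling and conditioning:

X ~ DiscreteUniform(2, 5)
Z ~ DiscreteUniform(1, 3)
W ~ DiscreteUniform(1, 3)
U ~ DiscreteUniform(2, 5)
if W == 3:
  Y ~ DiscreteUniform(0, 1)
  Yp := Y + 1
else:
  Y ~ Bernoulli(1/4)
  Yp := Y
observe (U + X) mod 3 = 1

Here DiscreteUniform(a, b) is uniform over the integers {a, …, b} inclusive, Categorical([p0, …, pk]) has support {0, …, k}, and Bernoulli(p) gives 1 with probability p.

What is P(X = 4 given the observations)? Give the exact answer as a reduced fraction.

P(X = 4 | obs) = 1/6

Enumerate traces; 108 have nonzero weight after conditioning:
  (X=2, Z=1, W=1, U=2, Y=0) weight 1/192
  (X=2, Z=1, W=1, U=2, Y=1) weight 1/576
  (X=2, Z=1, W=1, U=5, Y=0) weight 1/192
  (X=2, Z=1, W=1, U=5, Y=1) weight 1/576
  (X=2, Z=1, W=2, U=2, Y=0) weight 1/192
  (X=2, Z=1, W=2, U=2, Y=1) weight 1/576
  (X=2, Z=1, W=2, U=5, Y=0) weight 1/192
  (X=2, Z=1, W=2, U=5, Y=1) weight 1/576
  (X=3, Z=1, W=1, U=4, Y=0) weight 1/192
  (X=4, Z=1, W=1, U=3, Y=0) weight 1/192
  … 98 more
Group by X:
  weight(X=2) = 1/8
  weight(X=3) = 1/16
  weight(X=4) = 1/16
  weight(X=5) = 1/8
Total weight = 1/8 + 1/16 + 1/16 + 1/8 = 3/8
P(X=2 | obs) = 1/8 / 3/8 = 1/3
P(X=3 | obs) = 1/16 / 3/8 = 1/6
P(X=4 | obs) = 1/16 / 3/8 = 1/6
P(X=5 | obs) = 1/8 / 3/8 = 1/3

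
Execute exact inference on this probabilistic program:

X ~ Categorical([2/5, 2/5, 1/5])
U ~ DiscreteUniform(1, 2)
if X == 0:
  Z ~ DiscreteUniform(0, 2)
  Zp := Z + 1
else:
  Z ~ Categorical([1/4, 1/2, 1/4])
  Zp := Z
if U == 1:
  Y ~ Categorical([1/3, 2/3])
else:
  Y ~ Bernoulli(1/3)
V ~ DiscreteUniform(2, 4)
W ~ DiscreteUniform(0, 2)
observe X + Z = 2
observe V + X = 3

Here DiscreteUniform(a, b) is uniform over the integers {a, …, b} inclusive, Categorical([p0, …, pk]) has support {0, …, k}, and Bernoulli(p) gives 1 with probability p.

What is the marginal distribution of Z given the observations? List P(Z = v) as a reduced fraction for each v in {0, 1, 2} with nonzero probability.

Enumerate traces; 24 have nonzero weight after conditioning:
  (X=0, U=1, Z=2, Y=0, V=3, W=0) weight 1/405
  (X=0, U=1, Z=2, Y=0, V=3, W=1) weight 1/405
  (X=0, U=1, Z=2, Y=0, V=3, W=2) weight 1/405
  (X=0, U=1, Z=2, Y=1, V=3, W=0) weight 2/405
  (X=0, U=1, Z=2, Y=1, V=3, W=1) weight 2/405
  (X=0, U=1, Z=2, Y=1, V=3, W=2) weight 2/405
  (X=0, U=2, Z=2, Y=0, V=3, W=0) weight 2/405
  (X=0, U=2, Z=2, Y=0, V=3, W=1) weight 2/405
  (X=1, U=1, Z=1, Y=0, V=2, W=0) weight 1/270
  … 15 more
Group by Z:
  weight(Z=1) = 1/15
  weight(Z=2) = 2/45
Total weight = 1/15 + 2/45 = 1/9
P(Z=1 | obs) = 1/15 / 1/9 = 3/5
P(Z=2 | obs) = 2/45 / 1/9 = 2/5

P(Z=1) = 3/5, P(Z=2) = 2/5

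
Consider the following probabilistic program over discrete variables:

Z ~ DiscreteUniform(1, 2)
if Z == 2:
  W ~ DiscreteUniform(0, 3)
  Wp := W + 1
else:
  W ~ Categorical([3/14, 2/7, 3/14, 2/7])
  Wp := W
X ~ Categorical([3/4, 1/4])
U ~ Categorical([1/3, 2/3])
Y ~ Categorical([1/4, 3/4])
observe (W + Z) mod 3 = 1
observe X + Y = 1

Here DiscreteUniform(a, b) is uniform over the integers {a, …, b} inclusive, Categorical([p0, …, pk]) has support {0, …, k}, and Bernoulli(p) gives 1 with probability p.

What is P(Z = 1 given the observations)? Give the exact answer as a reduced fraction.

Enumerate traces; 12 have nonzero weight after conditioning:
  (Z=1, W=0, X=0, U=0, Y=1) weight 9/448
  (Z=1, W=0, X=0, U=1, Y=1) weight 9/224
  (Z=1, W=0, X=1, U=0, Y=0) weight 1/448
  (Z=1, W=0, X=1, U=1, Y=0) weight 1/224
  (Z=1, W=3, X=0, U=0, Y=1) weight 3/112
  (Z=1, W=3, X=0, U=1, Y=1) weight 3/56
  (Z=1, W=3, X=1, U=0, Y=0) weight 1/336
  (Z=1, W=3, X=1, U=1, Y=0) weight 1/168
  (Z=2, W=2, X=0, U=0, Y=1) weight 3/128
  … 3 more
Group by Z:
  weight(Z=1) = 5/32
  weight(Z=2) = 5/64
Total weight = 5/32 + 5/64 = 15/64
P(Z=1 | obs) = 5/32 / 15/64 = 2/3
P(Z=2 | obs) = 5/64 / 15/64 = 1/3

P(Z = 1 | obs) = 2/3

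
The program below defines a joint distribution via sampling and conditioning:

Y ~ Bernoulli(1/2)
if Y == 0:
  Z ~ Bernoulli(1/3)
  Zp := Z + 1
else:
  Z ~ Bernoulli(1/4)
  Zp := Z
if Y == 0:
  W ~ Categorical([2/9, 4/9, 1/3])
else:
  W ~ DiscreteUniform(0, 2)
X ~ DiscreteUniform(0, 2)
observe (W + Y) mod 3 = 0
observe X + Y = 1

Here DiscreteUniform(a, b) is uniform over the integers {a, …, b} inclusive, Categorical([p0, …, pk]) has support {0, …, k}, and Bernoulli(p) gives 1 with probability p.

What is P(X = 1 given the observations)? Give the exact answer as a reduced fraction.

Enumerate traces; 4 have nonzero weight after conditioning:
  (Y=0, Z=0, W=0, X=1) weight 2/81
  (Y=0, Z=1, W=0, X=1) weight 1/81
  (Y=1, Z=0, W=2, X=0) weight 1/24
  (Y=1, Z=1, W=2, X=0) weight 1/72
Group by X:
  weight(X=0) = 1/18
  weight(X=1) = 1/27
Total weight = 1/18 + 1/27 = 5/54
P(X=0 | obs) = 1/18 / 5/54 = 3/5
P(X=1 | obs) = 1/27 / 5/54 = 2/5

P(X = 1 | obs) = 2/5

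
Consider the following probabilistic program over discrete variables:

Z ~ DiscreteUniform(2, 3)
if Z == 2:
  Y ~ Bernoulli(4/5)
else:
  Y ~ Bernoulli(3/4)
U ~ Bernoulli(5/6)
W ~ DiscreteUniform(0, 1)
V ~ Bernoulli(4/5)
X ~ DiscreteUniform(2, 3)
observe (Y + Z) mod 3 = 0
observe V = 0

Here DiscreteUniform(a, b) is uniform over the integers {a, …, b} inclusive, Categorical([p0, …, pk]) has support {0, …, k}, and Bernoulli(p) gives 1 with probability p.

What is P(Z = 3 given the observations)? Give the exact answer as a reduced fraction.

P(Z = 3 | obs) = 5/21

Enumerate traces; 16 have nonzero weight after conditioning:
  (Z=2, Y=1, U=0, W=0, V=0, X=2) weight 1/300
  (Z=2, Y=1, U=0, W=0, V=0, X=3) weight 1/300
  (Z=2, Y=1, U=0, W=1, V=0, X=2) weight 1/300
  (Z=2, Y=1, U=0, W=1, V=0, X=3) weight 1/300
  (Z=2, Y=1, U=1, W=0, V=0, X=2) weight 1/60
  (Z=2, Y=1, U=1, W=0, V=0, X=3) weight 1/60
  (Z=2, Y=1, U=1, W=1, V=0, X=2) weight 1/60
  (Z=2, Y=1, U=1, W=1, V=0, X=3) weight 1/60
  (Z=3, Y=0, U=0, W=0, V=0, X=2) weight 1/960
  … 7 more
Group by Z:
  weight(Z=2) = 2/25
  weight(Z=3) = 1/40
Total weight = 2/25 + 1/40 = 21/200
P(Z=2 | obs) = 2/25 / 21/200 = 16/21
P(Z=3 | obs) = 1/40 / 21/200 = 5/21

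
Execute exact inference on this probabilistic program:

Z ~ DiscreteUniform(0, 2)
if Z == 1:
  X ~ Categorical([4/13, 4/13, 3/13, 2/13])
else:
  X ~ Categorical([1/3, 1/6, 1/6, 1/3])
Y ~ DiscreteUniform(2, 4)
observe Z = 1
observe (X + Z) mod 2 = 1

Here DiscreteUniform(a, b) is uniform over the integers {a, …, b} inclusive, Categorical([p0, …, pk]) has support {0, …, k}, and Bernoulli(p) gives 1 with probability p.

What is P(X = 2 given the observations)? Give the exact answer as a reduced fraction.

Enumerate traces; 6 have nonzero weight after conditioning:
  (Z=1, X=0, Y=2) weight 4/117
  (Z=1, X=0, Y=3) weight 4/117
  (Z=1, X=0, Y=4) weight 4/117
  (Z=1, X=2, Y=2) weight 1/39
  (Z=1, X=2, Y=3) weight 1/39
  (Z=1, X=2, Y=4) weight 1/39
Group by X:
  weight(X=0) = 4/39
  weight(X=2) = 1/13
Total weight = 4/39 + 1/13 = 7/39
P(X=0 | obs) = 4/39 / 7/39 = 4/7
P(X=2 | obs) = 1/13 / 7/39 = 3/7

P(X = 2 | obs) = 3/7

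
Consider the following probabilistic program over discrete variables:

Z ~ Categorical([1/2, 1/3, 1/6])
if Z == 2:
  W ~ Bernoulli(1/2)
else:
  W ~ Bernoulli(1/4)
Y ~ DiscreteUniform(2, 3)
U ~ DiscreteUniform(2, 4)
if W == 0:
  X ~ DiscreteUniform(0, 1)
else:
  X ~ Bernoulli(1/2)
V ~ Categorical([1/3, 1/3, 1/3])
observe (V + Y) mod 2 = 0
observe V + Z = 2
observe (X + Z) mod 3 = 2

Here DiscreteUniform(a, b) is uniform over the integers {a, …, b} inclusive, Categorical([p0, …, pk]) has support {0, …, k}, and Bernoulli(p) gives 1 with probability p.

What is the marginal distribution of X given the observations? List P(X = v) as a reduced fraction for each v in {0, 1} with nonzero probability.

Enumerate traces; 12 have nonzero weight after conditioning:
  (Z=1, W=0, Y=3, U=2, X=1, V=1) weight 1/144
  (Z=1, W=0, Y=3, U=3, X=1, V=1) weight 1/144
  (Z=1, W=0, Y=3, U=4, X=1, V=1) weight 1/144
  (Z=1, W=1, Y=3, U=2, X=1, V=1) weight 1/432
  (Z=1, W=1, Y=3, U=3, X=1, V=1) weight 1/432
  (Z=1, W=1, Y=3, U=4, X=1, V=1) weight 1/432
  (Z=2, W=0, Y=2, U=2, X=0, V=0) weight 1/432
  (Z=2, W=0, Y=2, U=3, X=0, V=0) weight 1/432
  … 4 more
Group by X:
  weight(X=0) = 1/72
  weight(X=1) = 1/36
Total weight = 1/72 + 1/36 = 1/24
P(X=0 | obs) = 1/72 / 1/24 = 1/3
P(X=1 | obs) = 1/36 / 1/24 = 2/3

P(X=0) = 1/3, P(X=1) = 2/3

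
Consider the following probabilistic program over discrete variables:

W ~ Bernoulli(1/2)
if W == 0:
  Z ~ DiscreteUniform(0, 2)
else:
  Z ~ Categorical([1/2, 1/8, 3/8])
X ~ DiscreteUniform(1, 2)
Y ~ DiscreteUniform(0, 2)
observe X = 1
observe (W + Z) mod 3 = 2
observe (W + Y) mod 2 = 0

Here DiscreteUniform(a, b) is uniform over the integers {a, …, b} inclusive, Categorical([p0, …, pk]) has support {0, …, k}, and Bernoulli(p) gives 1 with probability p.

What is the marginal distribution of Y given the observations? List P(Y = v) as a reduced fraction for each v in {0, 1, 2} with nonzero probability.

P(Y=0) = 8/19, P(Y=1) = 3/19, P(Y=2) = 8/19

Enumerate traces; 3 have nonzero weight after conditioning:
  (W=0, Z=2, X=1, Y=0) weight 1/36
  (W=0, Z=2, X=1, Y=2) weight 1/36
  (W=1, Z=1, X=1, Y=1) weight 1/96
Group by Y:
  weight(Y=0) = 1/36
  weight(Y=1) = 1/96
  weight(Y=2) = 1/36
Total weight = 1/36 + 1/96 + 1/36 = 19/288
P(Y=0 | obs) = 1/36 / 19/288 = 8/19
P(Y=1 | obs) = 1/96 / 19/288 = 3/19
P(Y=2 | obs) = 1/36 / 19/288 = 8/19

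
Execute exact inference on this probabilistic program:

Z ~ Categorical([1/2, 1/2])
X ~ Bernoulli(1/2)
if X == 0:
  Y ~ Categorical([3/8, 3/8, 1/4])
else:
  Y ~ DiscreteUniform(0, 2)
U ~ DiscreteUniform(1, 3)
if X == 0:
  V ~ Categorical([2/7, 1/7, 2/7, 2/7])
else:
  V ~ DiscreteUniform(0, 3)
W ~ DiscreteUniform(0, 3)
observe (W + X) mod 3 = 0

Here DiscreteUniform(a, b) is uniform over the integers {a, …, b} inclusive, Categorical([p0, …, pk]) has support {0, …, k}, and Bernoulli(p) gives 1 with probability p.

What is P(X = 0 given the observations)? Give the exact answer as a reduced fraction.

P(X = 0 | obs) = 2/3

Enumerate traces; 216 have nonzero weight after conditioning:
  (Z=0, X=0, Y=0, U=1, V=0, W=0) weight 1/448
  (Z=0, X=0, Y=0, U=1, V=0, W=3) weight 1/448
  (Z=0, X=0, Y=0, U=1, V=1, W=0) weight 1/896
  (Z=0, X=0, Y=0, U=1, V=1, W=3) weight 1/896
  (Z=0, X=0, Y=0, U=1, V=2, W=0) weight 1/448
  (Z=0, X=0, Y=0, U=1, V=2, W=3) weight 1/448
  (Z=0, X=0, Y=0, U=1, V=3, W=0) weight 1/448
  (Z=0, X=0, Y=0, U=1, V=3, W=3) weight 1/448
  (Z=0, X=1, Y=0, U=1, V=0, W=2) weight 1/576
  … 207 more
Group by X:
  weight(X=0) = 1/4
  weight(X=1) = 1/8
Total weight = 1/4 + 1/8 = 3/8
P(X=0 | obs) = 1/4 / 3/8 = 2/3
P(X=1 | obs) = 1/8 / 3/8 = 1/3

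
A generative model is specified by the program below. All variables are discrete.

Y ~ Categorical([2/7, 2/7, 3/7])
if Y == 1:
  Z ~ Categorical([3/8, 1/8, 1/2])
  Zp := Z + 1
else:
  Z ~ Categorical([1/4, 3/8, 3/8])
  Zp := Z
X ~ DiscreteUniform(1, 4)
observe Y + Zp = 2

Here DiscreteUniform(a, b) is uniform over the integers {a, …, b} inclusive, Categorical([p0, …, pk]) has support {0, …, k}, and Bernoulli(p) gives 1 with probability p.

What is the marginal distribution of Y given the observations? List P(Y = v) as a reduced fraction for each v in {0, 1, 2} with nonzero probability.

P(Y=0) = 1/3, P(Y=1) = 1/3, P(Y=2) = 1/3

Enumerate traces; 12 have nonzero weight after conditioning:
  (Y=0, Z=2, X=1) weight 3/112
  (Y=0, Z=2, X=2) weight 3/112
  (Y=0, Z=2, X=3) weight 3/112
  (Y=0, Z=2, X=4) weight 3/112
  (Y=1, Z=0, X=1) weight 3/112
  (Y=1, Z=0, X=2) weight 3/112
  (Y=1, Z=0, X=3) weight 3/112
  (Y=1, Z=0, X=4) weight 3/112
  (Y=2, Z=0, X=1) weight 3/112
  … 3 more
Group by Y:
  weight(Y=0) = 3/28
  weight(Y=1) = 3/28
  weight(Y=2) = 3/28
Total weight = 3/28 + 3/28 + 3/28 = 9/28
P(Y=0 | obs) = 3/28 / 9/28 = 1/3
P(Y=1 | obs) = 3/28 / 9/28 = 1/3
P(Y=2 | obs) = 3/28 / 9/28 = 1/3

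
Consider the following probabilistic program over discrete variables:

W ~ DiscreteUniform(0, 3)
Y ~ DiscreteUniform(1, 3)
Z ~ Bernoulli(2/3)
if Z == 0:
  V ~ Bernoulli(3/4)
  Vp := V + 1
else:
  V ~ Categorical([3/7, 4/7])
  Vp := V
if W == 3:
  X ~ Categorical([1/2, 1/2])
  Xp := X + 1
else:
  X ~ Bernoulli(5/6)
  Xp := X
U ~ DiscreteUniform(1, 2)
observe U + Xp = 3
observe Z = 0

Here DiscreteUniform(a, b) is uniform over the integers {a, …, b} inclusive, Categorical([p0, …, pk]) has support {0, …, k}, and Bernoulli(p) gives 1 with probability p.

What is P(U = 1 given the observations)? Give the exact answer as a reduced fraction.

P(U = 1 | obs) = 1/7

Enumerate traces; 30 have nonzero weight after conditioning:
  (W=0, Y=1, Z=0, V=0, X=1, U=2) weight 5/1728
  (W=0, Y=1, Z=0, V=1, X=1, U=2) weight 5/576
  (W=0, Y=2, Z=0, V=0, X=1, U=2) weight 5/1728
  (W=0, Y=2, Z=0, V=1, X=1, U=2) weight 5/576
  (W=0, Y=3, Z=0, V=0, X=1, U=2) weight 5/1728
  (W=0, Y=3, Z=0, V=1, X=1, U=2) weight 5/576
  (W=1, Y=1, Z=0, V=0, X=1, U=2) weight 5/1728
  (W=1, Y=1, Z=0, V=1, X=1, U=2) weight 5/576
  (W=3, Y=1, Z=0, V=0, X=1, U=1) weight 1/576
  … 21 more
Group by U:
  weight(U=1) = 1/48
  weight(U=2) = 1/8
Total weight = 1/48 + 1/8 = 7/48
P(U=1 | obs) = 1/48 / 7/48 = 1/7
P(U=2 | obs) = 1/8 / 7/48 = 6/7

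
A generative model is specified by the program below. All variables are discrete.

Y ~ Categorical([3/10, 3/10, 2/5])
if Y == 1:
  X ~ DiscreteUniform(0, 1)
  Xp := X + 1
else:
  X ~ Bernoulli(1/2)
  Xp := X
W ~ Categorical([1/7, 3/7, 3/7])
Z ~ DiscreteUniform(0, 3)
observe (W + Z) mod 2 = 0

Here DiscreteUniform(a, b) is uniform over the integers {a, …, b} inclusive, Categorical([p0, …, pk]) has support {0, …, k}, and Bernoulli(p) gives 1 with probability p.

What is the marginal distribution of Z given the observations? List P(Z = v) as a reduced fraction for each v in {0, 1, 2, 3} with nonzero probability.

P(Z=0) = 2/7, P(Z=1) = 3/14, P(Z=2) = 2/7, P(Z=3) = 3/14

Enumerate traces; 36 have nonzero weight after conditioning:
  (Y=0, X=0, W=0, Z=0) weight 3/560
  (Y=0, X=0, W=0, Z=2) weight 3/560
  (Y=0, X=0, W=1, Z=1) weight 9/560
  (Y=0, X=0, W=1, Z=3) weight 9/560
  (Y=0, X=0, W=2, Z=0) weight 9/560
  (Y=0, X=0, W=2, Z=2) weight 9/560
  (Y=0, X=1, W=0, Z=0) weight 3/560
  (Y=0, X=1, W=0, Z=2) weight 3/560
  … 28 more
Group by Z:
  weight(Z=0) = 1/7
  weight(Z=1) = 3/28
  weight(Z=2) = 1/7
  weight(Z=3) = 3/28
Total weight = 1/7 + 3/28 + 1/7 + 3/28 = 1/2
P(Z=0 | obs) = 1/7 / 1/2 = 2/7
P(Z=1 | obs) = 3/28 / 1/2 = 3/14
P(Z=2 | obs) = 1/7 / 1/2 = 2/7
P(Z=3 | obs) = 3/28 / 1/2 = 3/14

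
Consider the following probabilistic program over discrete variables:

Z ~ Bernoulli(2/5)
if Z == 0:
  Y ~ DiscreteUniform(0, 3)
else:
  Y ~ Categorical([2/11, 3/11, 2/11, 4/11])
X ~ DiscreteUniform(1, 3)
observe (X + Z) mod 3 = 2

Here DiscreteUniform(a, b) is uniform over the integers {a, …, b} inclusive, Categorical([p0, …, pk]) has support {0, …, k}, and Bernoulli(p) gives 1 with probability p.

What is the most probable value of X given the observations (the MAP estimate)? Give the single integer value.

argmax_v P(X = v | obs) = 2

Enumerate traces; 8 have nonzero weight after conditioning:
  (Z=0, Y=0, X=2) weight 1/20
  (Z=0, Y=1, X=2) weight 1/20
  (Z=0, Y=2, X=2) weight 1/20
  (Z=0, Y=3, X=2) weight 1/20
  (Z=1, Y=0, X=1) weight 4/165
  (Z=1, Y=1, X=1) weight 2/55
  (Z=1, Y=2, X=1) weight 4/165
  (Z=1, Y=3, X=1) weight 8/165
Group by X:
  weight(X=1) = 2/15
  weight(X=2) = 1/5
Total weight = 2/15 + 1/5 = 1/3
P(X=1 | obs) = 2/15 / 1/3 = 2/5
P(X=2 | obs) = 1/5 / 1/3 = 3/5
argmax = 2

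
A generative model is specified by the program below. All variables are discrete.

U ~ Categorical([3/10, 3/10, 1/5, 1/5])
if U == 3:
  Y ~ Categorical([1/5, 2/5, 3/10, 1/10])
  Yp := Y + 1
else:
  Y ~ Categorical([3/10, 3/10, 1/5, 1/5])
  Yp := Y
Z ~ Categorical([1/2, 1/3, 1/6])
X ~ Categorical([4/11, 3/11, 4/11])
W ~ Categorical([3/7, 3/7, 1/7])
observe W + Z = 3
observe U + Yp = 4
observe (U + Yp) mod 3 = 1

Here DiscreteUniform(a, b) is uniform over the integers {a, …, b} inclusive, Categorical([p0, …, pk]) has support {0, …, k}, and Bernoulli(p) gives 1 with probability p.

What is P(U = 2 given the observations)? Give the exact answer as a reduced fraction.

P(U = 2 | obs) = 2/7

Enumerate traces; 18 have nonzero weight after conditioning:
  (U=1, Y=3, Z=1, X=0, W=2) weight 2/1925
  (U=1, Y=3, Z=1, X=1, W=2) weight 3/3850
  (U=1, Y=3, Z=1, X=2, W=2) weight 2/1925
  (U=1, Y=3, Z=2, X=0, W=1) weight 3/1925
  (U=1, Y=3, Z=2, X=1, W=1) weight 9/7700
  (U=1, Y=3, Z=2, X=2, W=1) weight 3/1925
  (U=2, Y=2, Z=1, X=0, W=2) weight 4/5775
  (U=2, Y=2, Z=1, X=1, W=2) weight 1/1925
  (U=3, Y=0, Z=1, X=0, W=2) weight 4/5775
  … 9 more
Group by U:
  weight(U=1) = 1/140
  weight(U=2) = 1/210
  weight(U=3) = 1/210
Total weight = 1/140 + 1/210 + 1/210 = 1/60
P(U=1 | obs) = 1/140 / 1/60 = 3/7
P(U=2 | obs) = 1/210 / 1/60 = 2/7
P(U=3 | obs) = 1/210 / 1/60 = 2/7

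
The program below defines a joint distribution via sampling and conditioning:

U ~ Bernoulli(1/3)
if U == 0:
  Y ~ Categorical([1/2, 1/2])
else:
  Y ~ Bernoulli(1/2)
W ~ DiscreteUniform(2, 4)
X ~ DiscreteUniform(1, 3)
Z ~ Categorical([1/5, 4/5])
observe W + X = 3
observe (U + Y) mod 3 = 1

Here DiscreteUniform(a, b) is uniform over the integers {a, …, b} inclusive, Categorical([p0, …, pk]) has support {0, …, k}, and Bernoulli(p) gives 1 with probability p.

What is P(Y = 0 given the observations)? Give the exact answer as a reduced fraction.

Enumerate traces; 4 have nonzero weight after conditioning:
  (U=0, Y=1, W=2, X=1, Z=0) weight 1/135
  (U=0, Y=1, W=2, X=1, Z=1) weight 4/135
  (U=1, Y=0, W=2, X=1, Z=0) weight 1/270
  (U=1, Y=0, W=2, X=1, Z=1) weight 2/135
Group by Y:
  weight(Y=0) = 1/54
  weight(Y=1) = 1/27
Total weight = 1/54 + 1/27 = 1/18
P(Y=0 | obs) = 1/54 / 1/18 = 1/3
P(Y=1 | obs) = 1/27 / 1/18 = 2/3

P(Y = 0 | obs) = 1/3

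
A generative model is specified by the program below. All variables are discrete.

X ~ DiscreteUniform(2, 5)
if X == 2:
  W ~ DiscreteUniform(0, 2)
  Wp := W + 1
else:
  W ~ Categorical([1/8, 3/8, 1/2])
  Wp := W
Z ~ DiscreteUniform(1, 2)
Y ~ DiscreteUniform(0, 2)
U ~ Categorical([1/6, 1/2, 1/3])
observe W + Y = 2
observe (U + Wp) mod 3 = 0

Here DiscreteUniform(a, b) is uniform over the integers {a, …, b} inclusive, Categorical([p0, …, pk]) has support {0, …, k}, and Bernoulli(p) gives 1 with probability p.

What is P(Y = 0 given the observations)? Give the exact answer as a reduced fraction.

Enumerate traces; 24 have nonzero weight after conditioning:
  (X=2, W=0, Z=1, Y=2, U=2) weight 1/216
  (X=2, W=0, Z=2, Y=2, U=2) weight 1/216
  (X=2, W=1, Z=1, Y=1, U=1) weight 1/144
  (X=2, W=1, Z=2, Y=1, U=1) weight 1/144
  (X=2, W=2, Z=1, Y=0, U=0) weight 1/432
  (X=2, W=2, Z=2, Y=0, U=0) weight 1/432
  (X=3, W=0, Z=1, Y=2, U=0) weight 1/1152
  (X=3, W=0, Z=2, Y=2, U=0) weight 1/1152
  … 16 more
Group by Y:
  weight(Y=0) = 29/432
  weight(Y=1) = 13/288
  weight(Y=2) = 25/1728
Total weight = 29/432 + 13/288 + 25/1728 = 73/576
P(Y=0 | obs) = 29/432 / 73/576 = 116/219
P(Y=1 | obs) = 13/288 / 73/576 = 26/73
P(Y=2 | obs) = 25/1728 / 73/576 = 25/219

P(Y = 0 | obs) = 116/219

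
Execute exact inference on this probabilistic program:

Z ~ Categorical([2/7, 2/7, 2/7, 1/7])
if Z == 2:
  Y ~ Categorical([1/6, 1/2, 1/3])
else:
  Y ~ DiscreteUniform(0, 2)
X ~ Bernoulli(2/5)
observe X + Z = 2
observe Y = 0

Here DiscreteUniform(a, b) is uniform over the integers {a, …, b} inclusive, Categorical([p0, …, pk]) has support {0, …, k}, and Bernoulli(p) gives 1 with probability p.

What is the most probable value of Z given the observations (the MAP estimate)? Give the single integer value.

Enumerate traces; 2 have nonzero weight after conditioning:
  (Z=1, Y=0, X=1) weight 4/105
  (Z=2, Y=0, X=0) weight 1/35
Group by Z:
  weight(Z=1) = 4/105
  weight(Z=2) = 1/35
Total weight = 4/105 + 1/35 = 1/15
P(Z=1 | obs) = 4/105 / 1/15 = 4/7
P(Z=2 | obs) = 1/35 / 1/15 = 3/7
argmax = 1

argmax_v P(Z = v | obs) = 1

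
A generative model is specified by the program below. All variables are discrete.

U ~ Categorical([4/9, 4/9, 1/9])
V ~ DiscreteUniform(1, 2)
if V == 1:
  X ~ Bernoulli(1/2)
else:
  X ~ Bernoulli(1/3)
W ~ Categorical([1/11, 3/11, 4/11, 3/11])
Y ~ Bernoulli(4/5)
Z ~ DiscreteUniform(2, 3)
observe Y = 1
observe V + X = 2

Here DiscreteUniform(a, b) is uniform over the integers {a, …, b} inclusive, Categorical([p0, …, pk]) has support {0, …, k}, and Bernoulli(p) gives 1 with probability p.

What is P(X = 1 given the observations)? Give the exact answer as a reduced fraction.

Enumerate traces; 48 have nonzero weight after conditioning:
  (U=0, V=1, X=1, W=0, Y=1, Z=2) weight 2/495
  (U=0, V=1, X=1, W=0, Y=1, Z=3) weight 2/495
  (U=0, V=1, X=1, W=1, Y=1, Z=2) weight 2/165
  (U=0, V=1, X=1, W=1, Y=1, Z=3) weight 2/165
  (U=0, V=1, X=1, W=2, Y=1, Z=2) weight 8/495
  (U=0, V=1, X=1, W=2, Y=1, Z=3) weight 8/495
  (U=0, V=1, X=1, W=3, Y=1, Z=2) weight 2/165
  (U=0, V=1, X=1, W=3, Y=1, Z=3) weight 2/165
  (U=0, V=2, X=0, W=0, Y=1, Z=2) weight 8/1485
  … 39 more
Group by X:
  weight(X=0) = 4/15
  weight(X=1) = 1/5
Total weight = 4/15 + 1/5 = 7/15
P(X=0 | obs) = 4/15 / 7/15 = 4/7
P(X=1 | obs) = 1/5 / 7/15 = 3/7

P(X = 1 | obs) = 3/7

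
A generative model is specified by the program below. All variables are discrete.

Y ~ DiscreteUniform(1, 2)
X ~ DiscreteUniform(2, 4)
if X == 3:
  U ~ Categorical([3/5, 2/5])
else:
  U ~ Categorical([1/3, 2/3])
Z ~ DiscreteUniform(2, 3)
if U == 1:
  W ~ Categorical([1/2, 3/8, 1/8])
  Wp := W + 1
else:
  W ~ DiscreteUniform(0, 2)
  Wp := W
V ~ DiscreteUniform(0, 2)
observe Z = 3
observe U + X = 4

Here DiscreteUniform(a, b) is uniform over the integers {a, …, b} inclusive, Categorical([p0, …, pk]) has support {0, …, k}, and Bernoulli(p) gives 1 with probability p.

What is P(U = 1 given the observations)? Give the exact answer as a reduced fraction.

P(U = 1 | obs) = 6/11

Enumerate traces; 36 have nonzero weight after conditioning:
  (Y=1, X=3, U=1, Z=3, W=0, V=0) weight 1/180
  (Y=1, X=3, U=1, Z=3, W=0, V=1) weight 1/180
  (Y=1, X=3, U=1, Z=3, W=0, V=2) weight 1/180
  (Y=1, X=3, U=1, Z=3, W=1, V=0) weight 1/240
  (Y=1, X=3, U=1, Z=3, W=1, V=1) weight 1/240
  (Y=1, X=3, U=1, Z=3, W=1, V=2) weight 1/240
  (Y=1, X=3, U=1, Z=3, W=2, V=0) weight 1/720
  (Y=1, X=3, U=1, Z=3, W=2, V=1) weight 1/720
  (Y=1, X=4, U=0, Z=3, W=0, V=0) weight 1/324
  … 27 more
Group by U:
  weight(U=0) = 1/18
  weight(U=1) = 1/15
Total weight = 1/18 + 1/15 = 11/90
P(U=0 | obs) = 1/18 / 11/90 = 5/11
P(U=1 | obs) = 1/15 / 11/90 = 6/11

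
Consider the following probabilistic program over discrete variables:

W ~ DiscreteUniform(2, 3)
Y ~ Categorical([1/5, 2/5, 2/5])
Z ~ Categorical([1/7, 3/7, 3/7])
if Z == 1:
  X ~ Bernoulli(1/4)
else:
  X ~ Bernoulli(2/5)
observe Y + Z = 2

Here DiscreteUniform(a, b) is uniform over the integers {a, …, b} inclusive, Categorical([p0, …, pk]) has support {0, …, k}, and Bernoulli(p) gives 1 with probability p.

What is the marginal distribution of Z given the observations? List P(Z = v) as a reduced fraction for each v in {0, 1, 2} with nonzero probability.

P(Z=0) = 2/11, P(Z=1) = 6/11, P(Z=2) = 3/11

Enumerate traces; 12 have nonzero weight after conditioning:
  (W=2, Y=0, Z=2, X=0) weight 9/350
  (W=2, Y=0, Z=2, X=1) weight 3/175
  (W=2, Y=1, Z=1, X=0) weight 9/140
  (W=2, Y=1, Z=1, X=1) weight 3/140
  (W=2, Y=2, Z=0, X=0) weight 3/175
  (W=2, Y=2, Z=0, X=1) weight 2/175
  (W=3, Y=0, Z=2, X=0) weight 9/350
  (W=3, Y=0, Z=2, X=1) weight 3/175
  … 4 more
Group by Z:
  weight(Z=0) = 2/35
  weight(Z=1) = 6/35
  weight(Z=2) = 3/35
Total weight = 2/35 + 6/35 + 3/35 = 11/35
P(Z=0 | obs) = 2/35 / 11/35 = 2/11
P(Z=1 | obs) = 6/35 / 11/35 = 6/11
P(Z=2 | obs) = 3/35 / 11/35 = 3/11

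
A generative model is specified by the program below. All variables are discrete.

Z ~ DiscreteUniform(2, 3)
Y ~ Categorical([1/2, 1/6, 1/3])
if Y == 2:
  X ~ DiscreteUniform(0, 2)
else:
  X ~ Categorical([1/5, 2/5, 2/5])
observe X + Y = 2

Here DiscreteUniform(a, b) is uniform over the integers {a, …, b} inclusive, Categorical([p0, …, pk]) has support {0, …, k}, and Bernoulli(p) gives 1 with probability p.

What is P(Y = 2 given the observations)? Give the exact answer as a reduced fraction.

P(Y = 2 | obs) = 5/17

Enumerate traces; 6 have nonzero weight after conditioning:
  (Z=2, Y=0, X=2) weight 1/10
  (Z=2, Y=1, X=1) weight 1/30
  (Z=2, Y=2, X=0) weight 1/18
  (Z=3, Y=0, X=2) weight 1/10
  (Z=3, Y=1, X=1) weight 1/30
  (Z=3, Y=2, X=0) weight 1/18
Group by Y:
  weight(Y=0) = 1/5
  weight(Y=1) = 1/15
  weight(Y=2) = 1/9
Total weight = 1/5 + 1/15 + 1/9 = 17/45
P(Y=0 | obs) = 1/5 / 17/45 = 9/17
P(Y=1 | obs) = 1/15 / 17/45 = 3/17
P(Y=2 | obs) = 1/9 / 17/45 = 5/17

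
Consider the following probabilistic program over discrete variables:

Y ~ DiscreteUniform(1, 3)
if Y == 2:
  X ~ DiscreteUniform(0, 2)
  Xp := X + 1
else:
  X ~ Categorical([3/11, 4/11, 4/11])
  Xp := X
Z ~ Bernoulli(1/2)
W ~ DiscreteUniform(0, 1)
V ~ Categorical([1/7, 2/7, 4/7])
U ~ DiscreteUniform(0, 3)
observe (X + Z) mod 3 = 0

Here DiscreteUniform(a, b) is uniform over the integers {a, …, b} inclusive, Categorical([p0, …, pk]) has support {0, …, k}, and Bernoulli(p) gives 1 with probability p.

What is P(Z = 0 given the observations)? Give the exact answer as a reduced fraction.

P(Z = 0 | obs) = 29/64

Enumerate traces; 144 have nonzero weight after conditioning:
  (Y=1, X=0, Z=0, W=0, V=0, U=0) weight 1/1232
  (Y=1, X=0, Z=0, W=0, V=0, U=1) weight 1/1232
  (Y=1, X=0, Z=0, W=0, V=0, U=2) weight 1/1232
  (Y=1, X=0, Z=0, W=0, V=0, U=3) weight 1/1232
  (Y=1, X=0, Z=0, W=0, V=1, U=0) weight 1/616
  (Y=1, X=0, Z=0, W=0, V=1, U=1) weight 1/616
  (Y=1, X=0, Z=0, W=0, V=1, U=2) weight 1/616
  (Y=1, X=0, Z=0, W=0, V=1, U=3) weight 1/616
  (Y=1, X=2, Z=1, W=0, V=0, U=0) weight 1/924
  … 135 more
Group by Z:
  weight(Z=0) = 29/198
  weight(Z=1) = 35/198
Total weight = 29/198 + 35/198 = 32/99
P(Z=0 | obs) = 29/198 / 32/99 = 29/64
P(Z=1 | obs) = 35/198 / 32/99 = 35/64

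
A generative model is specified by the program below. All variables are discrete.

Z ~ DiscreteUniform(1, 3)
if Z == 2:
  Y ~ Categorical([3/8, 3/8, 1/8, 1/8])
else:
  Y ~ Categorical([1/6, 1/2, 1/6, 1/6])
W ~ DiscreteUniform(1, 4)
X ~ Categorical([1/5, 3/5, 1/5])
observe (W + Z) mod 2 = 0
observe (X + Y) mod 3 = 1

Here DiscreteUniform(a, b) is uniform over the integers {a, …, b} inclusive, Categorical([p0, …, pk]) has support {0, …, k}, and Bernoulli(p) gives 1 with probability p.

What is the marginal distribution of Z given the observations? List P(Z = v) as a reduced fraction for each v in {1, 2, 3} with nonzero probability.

P(Z=1) = 5/16, P(Z=2) = 3/8, P(Z=3) = 5/16

Enumerate traces; 24 have nonzero weight after conditioning:
  (Z=1, Y=0, W=1, X=1) weight 1/120
  (Z=1, Y=0, W=3, X=1) weight 1/120
  (Z=1, Y=1, W=1, X=0) weight 1/120
  (Z=1, Y=1, W=3, X=0) weight 1/120
  (Z=1, Y=2, W=1, X=2) weight 1/360
  (Z=1, Y=2, W=3, X=2) weight 1/360
  (Z=1, Y=3, W=1, X=1) weight 1/120
  (Z=1, Y=3, W=3, X=1) weight 1/120
  (Z=2, Y=0, W=2, X=1) weight 3/160
  (Z=3, Y=0, W=1, X=1) weight 1/120
  … 14 more
Group by Z:
  weight(Z=1) = 1/18
  weight(Z=2) = 1/15
  weight(Z=3) = 1/18
Total weight = 1/18 + 1/15 + 1/18 = 8/45
P(Z=1 | obs) = 1/18 / 8/45 = 5/16
P(Z=2 | obs) = 1/15 / 8/45 = 3/8
P(Z=3 | obs) = 1/18 / 8/45 = 5/16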